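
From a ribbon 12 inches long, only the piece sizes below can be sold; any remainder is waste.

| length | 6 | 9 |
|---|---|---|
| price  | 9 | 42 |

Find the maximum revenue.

Let best[k] be the best obtainable value from length k. For each k, try every first piece i and keep the best of price[i] + best[k−i].
best[1] = 0
best[2] = 0
best[3] = 0
best[4] = 0
best[5] = 0
best[6] = 9
best[7] = 9
best[8] = 9
best[9] = 42
best[10] = 42
best[11] = 42
best[12] = 42
One optimal cutting: pieces 9 with 3 inches of scrap → ¢42.

42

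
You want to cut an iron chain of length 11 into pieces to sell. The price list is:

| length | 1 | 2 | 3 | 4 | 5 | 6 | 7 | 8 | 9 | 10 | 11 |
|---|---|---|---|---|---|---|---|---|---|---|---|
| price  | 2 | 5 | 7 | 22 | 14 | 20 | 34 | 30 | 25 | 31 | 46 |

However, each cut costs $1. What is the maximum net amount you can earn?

Let v[k] be the best obtainable value from length k. For each k, try every first piece i and keep the best of price[i] + v[k−i] minus the 1 cut fee when i<k.
v[1] = 2
v[2] = 5
v[3] = 7
v[4] = 22
v[5] = 23  (first piece 1, then v[4]=22)
v[6] = 26  (first piece 2, then v[4]=22)
v[7] = 34
v[8] = 43  (first piece 4, then v[4]=22)
v[9] = 44  (first piece 1, then v[8]=43)
v[10] = 47  (first piece 2, then v[8]=43)
v[11] = 55  (first piece 4, then v[7]=34)
One optimal plan: pieces 7 + 4 (1 cut) → $56 − $1 = $55.

55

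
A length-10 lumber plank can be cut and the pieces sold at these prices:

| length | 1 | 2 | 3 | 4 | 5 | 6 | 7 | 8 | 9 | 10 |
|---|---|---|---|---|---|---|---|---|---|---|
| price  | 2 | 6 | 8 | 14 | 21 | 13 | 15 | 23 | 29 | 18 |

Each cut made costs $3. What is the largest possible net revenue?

39

Build net[k] bottom-up: net[k] = max over allowed piece i of (p[i] + net[k−i]) − 3 per cut.
net[1] = 2
net[2] = max(2+2-3, 6+0) = 6
net[3] = max(2+6-3, 6+2-3, 8+0) = 8
net[4] = max(2+8-3, 6+6-3, 8+2-3, 14+0) = 14
net[5] = max(2+14-3, 6+8-3, 8+6-3, 14+2-3, 21+0) = 21
net[6] = max(2+21-3, 6+14-3, 8+8-3, 14+6-3, 21+2-3, 13+0) = 20
net[7] = max(2+20-3, 6+21-3, 8+14-3, …, 13+2-3, 15+0) = 24
net[8] = max(2+24-3, 6+20-3, 8+21-3, …, 15+2-3, 23+0) = 26
net[9] = max(2+26-3, 6+24-3, 8+20-3, …, 23+2-3, 29+0) = 32
net[10] = max(2+32-3, 6+26-3, 8+24-3, …, 29+2-3, 18+0) = 39
One optimal plan: pieces 5 + 5 (1 cut) → $42 − $3 = $39.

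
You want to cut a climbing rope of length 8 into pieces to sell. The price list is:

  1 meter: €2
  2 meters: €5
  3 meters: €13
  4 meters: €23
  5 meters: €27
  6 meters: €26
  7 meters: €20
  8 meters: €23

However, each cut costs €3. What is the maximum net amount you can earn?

Build net[k] bottom-up: net[k] = max over allowed piece i of (p[i] + net[k−i]) − 3 per cut.
net[1] = 2
net[2] = max(2+2-3, 5+0) = 5
net[3] = max(2+5-3, 5+2-3, 13+0) = 13
net[4] = max(2+13-3, 5+5-3, 13+2-3, 23+0) = 23
net[5] = max(2+23-3, 5+13-3, 13+5-3, 23+2-3, 27+0) = 27
net[6] = max(2+27-3, 5+23-3, 13+13-3, 23+5-3, 27+2-3, 26+0) = 26
net[7] = max(2+26-3, 5+27-3, 13+23-3, …, 26+2-3, 20+0) = 33
net[8] = max(2+33-3, 5+26-3, 13+27-3, …, 20+2-3, 23+0) = 43
One optimal plan: pieces 4 + 4 (1 cut) → €46 − €3 = €43.

43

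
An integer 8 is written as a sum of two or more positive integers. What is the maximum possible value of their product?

Let P[k] be the best product for length k (with at least one cut). For each first piece i, the rest contributes max(k−i, P[k−i]).
P[2] = 1·max(1,0) = 1·1 = 1
P[3] = max(1·2, 2·1) = 2
P[4] = max(1·3, 2·2, 3·1) = 4
P[5] = max(1·4, 2·3, 3·2, 4·1) = 6
P[6] = max(1·6, 2·4, 3·3, 4·2, 5·1) = 9
P[7] = max(1·9, 2·6, 3·4, 4·3, 5·2, 6·1) = 12
P[8] = max(1·12, 2·9, 3·6, …, 6·2, 7·1) = 18
One optimal split: 3 + 3 + 2; product 3·3·2 = 18.

18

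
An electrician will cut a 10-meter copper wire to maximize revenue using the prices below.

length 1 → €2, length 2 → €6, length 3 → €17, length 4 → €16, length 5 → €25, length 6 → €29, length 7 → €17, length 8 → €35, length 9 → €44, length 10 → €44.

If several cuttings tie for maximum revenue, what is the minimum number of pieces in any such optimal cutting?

4

Build r[k] bottom-up: r[k] = max over allowed piece i of (p[i] + r[k−i]).
r[1] = 2
r[2] = max(2+2, 6+0) = 6
r[3] = max(2+6, 6+2, 17+0) = 17
r[4] = max(2+17, 6+6, 17+2, 16+0) = 19
r[5] = max(2+19, 6+17, 17+6, 16+2, 25+0) = 25
r[6] = max(2+25, 6+19, 17+17, 16+6, 25+2, 29+0) = 34
r[7] = max(2+34, 6+25, 17+19, …, 29+2, 17+0) = 36
r[8] = max(2+36, 6+34, 17+25, …, 17+2, 35+0) = 42
r[9] = max(2+42, 6+36, 17+34, …, 35+2, 44+0) = 51
r[10] = max(2+51, 6+42, 17+36, …, 44+2, 44+0) = 53
Maximum revenue is €53.
Now minimize piece count subject to staying optimal: for each k, pieces[k] = 1 + min over i with p[i]+r[k−i]=r[k] of pieces[k−i].
pieces[7] = 3
pieces[8] = 2
pieces[9] = 3
pieces[10] = 4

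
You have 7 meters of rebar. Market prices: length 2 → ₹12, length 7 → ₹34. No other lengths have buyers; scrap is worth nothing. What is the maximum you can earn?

36

Build r[k] bottom-up: r[k] = max over allowed piece i of (p[i] + r[k−i]).
r[1] = 0
r[2] = 12
r[3] = 12
r[4] = 24  (first piece 2, then r[2]=12)
r[5] = 24
r[6] = 36  (first piece 2, then r[4]=24)
r[7] = max(12+24, 34+0) = 36
One optimal cutting: pieces 2 + 2 + 2 with 1 meter of scrap → ₹36.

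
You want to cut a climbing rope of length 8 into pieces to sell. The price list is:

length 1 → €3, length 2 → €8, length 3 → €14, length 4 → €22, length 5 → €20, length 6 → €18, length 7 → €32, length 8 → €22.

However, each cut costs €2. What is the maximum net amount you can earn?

42

Let r[k] be the best obtainable value from length k. For each k, try every first piece i and keep the best of price[i] + r[k−i] minus the 2 cut fee when i<k.
r[1] = 3
r[2] = 8
r[3] = 14
r[4] = 22
r[5] = 23  (first piece 1, then r[4]=22)
r[6] = 28  (first piece 2, then r[4]=22)
r[7] = 34  (first piece 3, then r[4]=22)
r[8] = 42  (first piece 4, then r[4]=22)
One optimal plan: pieces 4 + 4 (1 cut) → €44 − €2 = €42.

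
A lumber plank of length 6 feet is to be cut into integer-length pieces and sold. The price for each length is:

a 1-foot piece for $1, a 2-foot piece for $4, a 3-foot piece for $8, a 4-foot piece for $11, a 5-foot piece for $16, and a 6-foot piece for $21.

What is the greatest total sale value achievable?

21

Build R[k] bottom-up: R[k] = max over allowed piece i of (p[i] + R[k−i]).
R[1] = 1
R[2] = max(1+1, 4+0) = 4
R[3] = max(1+4, 4+1, 8+0) = 8
R[4] = max(1+8, 4+4, 8+1, 11+0) = 11
R[5] = max(1+11, 4+8, 8+4, 11+1, 16+0) = 16
R[6] = max(1+16, 4+11, 8+8, 11+4, 16+1, 21+0) = 21
Best is to sell the whole 6-foot piece uncut for $21.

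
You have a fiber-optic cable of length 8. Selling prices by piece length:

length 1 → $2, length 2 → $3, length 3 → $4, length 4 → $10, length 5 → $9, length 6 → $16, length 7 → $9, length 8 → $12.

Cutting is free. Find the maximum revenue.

20

Let best[k] be the best obtainable value from length k. For each k, try every first piece i and keep the best of price[i] + best[k−i].
best[1] = 2
best[2] = max(2+2, 3+0) = 4
best[3] = max(2+4, 3+2, 4+0) = 6
best[4] = max(2+6, 3+4, 4+2, 10+0) = 10
best[5] = max(2+10, 3+6, 4+4, 10+2, 9+0) = 12
best[6] = max(2+12, 3+10, 4+6, 10+4, 9+2, 16+0) = 16
best[7] = max(2+16, 3+12, 4+10, …, 16+2, 9+0) = 18
best[8] = max(2+18, 3+16, 4+12, …, 9+2, 12+0) = 20
One optimal cutting: 6 + 1 + 1 → $16 + $2 + $2 = $20.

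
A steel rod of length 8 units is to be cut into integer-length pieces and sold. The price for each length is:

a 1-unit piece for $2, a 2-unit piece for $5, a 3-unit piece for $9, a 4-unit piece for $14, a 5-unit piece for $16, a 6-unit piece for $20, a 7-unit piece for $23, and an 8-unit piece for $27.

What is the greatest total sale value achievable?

28

Consider every possible first cut. R[k] is the best of p[i]+R[k−i] over all sellable i≤k.
R[1] = 2
R[2] = 5
R[3] = 9
R[4] = 14
R[5] = 16  (first piece 1, then R[4]=14)
R[6] = 20
R[7] = 23  (first piece 3, then R[4]=14)
R[8] = 28  (first piece 4, then R[4]=14)
One optimal cutting: 4 + 4 → $14 + $14 = $28.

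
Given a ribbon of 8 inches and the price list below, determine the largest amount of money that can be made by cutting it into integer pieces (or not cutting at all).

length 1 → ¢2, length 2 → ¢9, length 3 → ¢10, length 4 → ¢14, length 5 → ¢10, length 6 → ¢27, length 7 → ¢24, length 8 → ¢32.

36

Let v[k] be the best obtainable value from length k. For each k, try every first piece i and keep the best of price[i] + v[k−i].
v[1] = 2
v[2] = 9
v[3] = 11  (first piece 1, then v[2]=9)
v[4] = 18  (first piece 2, then v[2]=9)
v[5] = 20  (first piece 1, then v[4]=18)
v[6] = 27  (first piece 2, then v[4]=18)
v[7] = 29  (first piece 1, then v[6]=27)
v[8] = 36  (first piece 2, then v[6]=27)
One optimal cutting: 2 + 2 + 2 + 2 → ¢9 + ¢9 + ¢9 + ¢9 = ¢36.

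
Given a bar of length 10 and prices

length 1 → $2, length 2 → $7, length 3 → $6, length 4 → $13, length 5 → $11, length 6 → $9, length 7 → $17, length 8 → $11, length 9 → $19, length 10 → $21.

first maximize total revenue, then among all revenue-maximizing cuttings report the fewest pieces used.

Build r[k] bottom-up: r[k] = max over allowed piece i of (p[i] + r[k−i]).
r[1] = 2
r[2] = 7
r[3] = 9  (first piece 1, then r[2]=7)
r[4] = 14  (first piece 2, then r[2]=7)
r[5] = 16  (first piece 1, then r[4]=14)
r[6] = 21  (first piece 2, then r[4]=14)
r[7] = 23  (first piece 1, then r[6]=21)
r[8] = 28  (first piece 2, then r[6]=21)
r[9] = 30  (first piece 1, then r[8]=28)
r[10] = 35  (first piece 2, then r[8]=28)
Maximum revenue is $35.
Now minimize piece count subject to staying optimal: for each k, pieces[k] = 1 + min over i with p[i]+r[k−i]=r[k] of pieces[k−i].
pieces[7] = 4
pieces[8] = 4
pieces[9] = 5
pieces[10] = 5

5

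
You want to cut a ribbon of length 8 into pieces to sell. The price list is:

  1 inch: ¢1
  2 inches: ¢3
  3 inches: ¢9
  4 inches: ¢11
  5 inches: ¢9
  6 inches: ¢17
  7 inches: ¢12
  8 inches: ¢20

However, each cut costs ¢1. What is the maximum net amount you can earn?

Consider every possible first cut. r[k] is the best of p[i]+r[k−i] over all sellable i≤k, charging 1 whenever i<k.
r[1] = 1
r[2] = max(1+1-1, 3+0) = 3
r[3] = max(1+3-1, 3+1-1, 9+0) = 9
r[4] = max(1+9-1, 3+3-1, 9+1-1, 11+0) = 11
r[5] = max(1+11-1, 3+9-1, 9+3-1, 11+1-1, 9+0) = 11
r[6] = max(1+11-1, 3+11-1, 9+9-1, 11+3-1, 9+1-1, 17+0) = 17
r[7] = max(1+17-1, 3+11-1, 9+11-1, …, 17+1-1, 12+0) = 19
r[8] = max(1+19-1, 3+17-1, 9+11-1, …, 12+1-1, 20+0) = 21
One optimal plan: pieces 4 + 4 (1 cut) → ¢22 − ¢1 = ¢21.

21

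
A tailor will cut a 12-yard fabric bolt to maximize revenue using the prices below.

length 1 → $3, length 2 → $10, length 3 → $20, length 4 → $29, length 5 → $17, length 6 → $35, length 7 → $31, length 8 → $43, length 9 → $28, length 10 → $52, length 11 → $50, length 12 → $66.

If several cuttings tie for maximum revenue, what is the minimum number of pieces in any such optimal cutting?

Consider every possible first cut. r[k] is the best of p[i]+r[k−i] over all sellable i≤k.
r[1] = 3
r[2] = max(3+3, 10+0) = 10
r[3] = max(3+10, 10+3, 20+0) = 20
r[4] = max(3+20, 10+10, 20+3, 29+0) = 29
r[5] = max(3+29, 10+20, 20+10, 29+3, 17+0) = 32
r[6] = max(3+32, 10+29, 20+20, 29+10, 17+3, 35+0) = 40
r[7] = max(3+40, 10+32, 20+29, …, 35+3, 31+0) = 49
r[8] = max(3+49, 10+40, 20+32, …, 31+3, 43+0) = 58
r[9] = max(3+58, 10+49, 20+40, …, 43+3, 28+0) = 61
r[10] = max(3+61, 10+58, 20+49, …, 28+3, 52+0) = 69
r[11] = max(3+69, 10+61, 20+58, …, 52+3, 50+0) = 78
r[12] = max(3+78, 10+69, 20+61, …, 50+3, 66+0) = 87
Maximum revenue is $87.
Now minimize piece count subject to staying optimal: for each k, pieces[k] = 1 + min over i with p[i]+r[k−i]=r[k] of pieces[k−i].
pieces[9] = 3
pieces[10] = 3
pieces[11] = 3
pieces[12] = 3

3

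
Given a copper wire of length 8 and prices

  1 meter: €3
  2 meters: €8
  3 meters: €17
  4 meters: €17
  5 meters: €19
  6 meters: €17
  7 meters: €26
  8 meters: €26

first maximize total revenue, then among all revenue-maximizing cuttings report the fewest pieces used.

Build r[k] bottom-up: r[k] = max over allowed piece i of (p[i] + r[k−i]).
r[1] = 3
r[2] = 8
r[3] = 17
r[4] = 20  (first piece 1, then r[3]=17)
r[5] = 25  (first piece 2, then r[3]=17)
r[6] = 34  (first piece 3, then r[3]=17)
r[7] = 37  (first piece 1, then r[6]=34)
r[8] = 42  (first piece 2, then r[6]=34)
Maximum revenue is €42.
Now minimize piece count subject to staying optimal: for each k, pieces[k] = 1 + min over i with p[i]+r[k−i]=r[k] of pieces[k−i].
pieces[5] = 2
pieces[6] = 2
pieces[7] = 3
pieces[8] = 3

3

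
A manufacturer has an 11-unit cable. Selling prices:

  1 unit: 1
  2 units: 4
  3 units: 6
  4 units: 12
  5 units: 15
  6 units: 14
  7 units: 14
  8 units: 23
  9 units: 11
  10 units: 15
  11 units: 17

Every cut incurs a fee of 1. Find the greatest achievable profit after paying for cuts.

Consider every possible first cut. r[k] is the best of p[i]+r[k−i] over all sellable i≤k, charging 1 whenever i<k.
r[1] = 1
r[2] = max(1+1-1, 4+0) = 4
r[3] = max(1+4-1, 4+1-1, 6+0) = 6
r[4] = max(1+6-1, 4+4-1, 6+1-1, 12+0) = 12
r[5] = max(1+12-1, 4+6-1, 6+4-1, 12+1-1, 15+0) = 15
r[6] = max(1+15-1, 4+12-1, 6+6-1, 12+4-1, 15+1-1, 14+0) = 15
r[7] = max(1+15-1, 4+15-1, 6+12-1, …, 14+1-1, 14+0) = 18
r[8] = max(1+18-1, 4+15-1, 6+15-1, …, 14+1-1, 23+0) = 23
r[9] = max(1+23-1, 4+18-1, 6+15-1, …, 23+1-1, 11+0) = 26
r[10] = max(1+26-1, 4+23-1, 6+18-1, …, 11+1-1, 15+0) = 29
r[11] = max(1+29-1, 4+26-1, 6+23-1, …, 15+1-1, 17+0) = 29
One optimal plan: pieces 5 + 5 + 1 (2 cuts) → 31 − 2 = 29.

29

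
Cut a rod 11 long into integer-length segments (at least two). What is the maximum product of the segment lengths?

Define P[k] = max over 1≤i<k of i · max(k−i, P[k−i]); the inner max lets the remainder stay uncut if that's better.
Small cases: P[2]=1, P[3]=2.
P[4] = 2*max(2,1) = 2*2 = 4
P[5] = 2*max(3,2) = 2*3 = 6
P[6] = 3*max(3,2) = 3*3 = 9
P[7] = 2*max(5,6) = 2*6 = 12
P[8] = 2*max(6,9) = 2*9 = 18
P[9] = 3*max(6,9) = 3*9 = 27
P[10] = 2*max(8,18) = 2*18 = 36
P[11] = 2*max(9,27) = 2*27 = 54
One optimal split: 3 + 3 + 3 + 2; product 3*3*3*2 = 54.

54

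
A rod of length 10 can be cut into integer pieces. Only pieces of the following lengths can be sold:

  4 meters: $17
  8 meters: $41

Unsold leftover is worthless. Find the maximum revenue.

41

Build f[k] bottom-up: f[k] = max over allowed piece i of (p[i] + f[k−i]).
f[1] = 0
f[2] = 0
f[3] = 0
f[4] = 17
f[5] = 17
f[6] = 17
f[7] = 17
f[8] = 41
f[9] = 41
f[10] = 41
One optimal cutting: pieces 8 with 2 meters of scrap → $41.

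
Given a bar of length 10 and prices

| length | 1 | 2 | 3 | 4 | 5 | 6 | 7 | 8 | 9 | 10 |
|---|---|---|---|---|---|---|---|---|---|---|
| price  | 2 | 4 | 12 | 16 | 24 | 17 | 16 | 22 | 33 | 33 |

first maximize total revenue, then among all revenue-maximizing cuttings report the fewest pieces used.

2

Let r[k] be the best obtainable value from length k. For each k, try every first piece i and keep the best of price[i] + r[k−i].
r[1] = 2
r[2] = 4  (first piece 1, then r[1]=2)
r[3] = 12
r[4] = 16
r[5] = 24
r[6] = 26  (first piece 1, then r[5]=24)
r[7] = 28  (first piece 1, then r[6]=26)
r[8] = 36  (first piece 3, then r[5]=24)
r[9] = 40  (first piece 4, then r[5]=24)
r[10] = 48  (first piece 5, then r[5]=24)
Maximum revenue is 48.
Now minimize piece count subject to staying optimal: for each k, pieces[k] = 1 + min over i with p[i]+r[k−i]=r[k] of pieces[k−i].
pieces[7] = 2
pieces[8] = 2
pieces[9] = 2
pieces[10] = 2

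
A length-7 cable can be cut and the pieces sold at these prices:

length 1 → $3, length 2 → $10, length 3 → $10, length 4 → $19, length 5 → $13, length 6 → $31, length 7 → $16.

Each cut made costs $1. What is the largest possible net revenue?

Build v[k] bottom-up: v[k] = max over allowed piece i of (p[i] + v[k−i]) − 1 per cut.
v[1] = 3
v[2] = max(3+3-1, 10+0) = 10
v[3] = max(3+10-1, 10+3-1, 10+0) = 12
v[4] = max(3+12-1, 10+10-1, 10+3-1, 19+0) = 19
v[5] = max(3+19-1, 10+12-1, 10+10-1, 19+3-1, 13+0) = 21
v[6] = max(3+21-1, 10+19-1, 10+12-1, 19+10-1, 13+3-1, 31+0) = 31
v[7] = max(3+31-1, 10+21-1, 10+19-1, …, 31+3-1, 16+0) = 33
One optimal plan: pieces 6 + 1 (1 cut) → $34 − $1 = $33.

33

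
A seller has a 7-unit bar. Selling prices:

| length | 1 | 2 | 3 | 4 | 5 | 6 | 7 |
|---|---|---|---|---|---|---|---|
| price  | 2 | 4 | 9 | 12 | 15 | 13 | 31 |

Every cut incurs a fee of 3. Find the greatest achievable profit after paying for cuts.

Build net[k] bottom-up: net[k] = max over allowed piece i of (p[i] + net[k−i]) − 3 per cut.
net[1] = 2
net[2] = max(2+2-3, 4+0) = 4
net[3] = max(2+4-3, 4+2-3, 9+0) = 9
net[4] = max(2+9-3, 4+4-3, 9+2-3, 12+0) = 12
net[5] = max(2+12-3, 4+9-3, 9+4-3, 12+2-3, 15+0) = 15
net[6] = max(2+15-3, 4+12-3, 9+9-3, 12+4-3, 15+2-3, 13+0) = 15
net[7] = max(2+15-3, 4+15-3, 9+12-3, …, 13+2-3, 31+0) = 31
Best is to make no cuts and sell whole for 31.

31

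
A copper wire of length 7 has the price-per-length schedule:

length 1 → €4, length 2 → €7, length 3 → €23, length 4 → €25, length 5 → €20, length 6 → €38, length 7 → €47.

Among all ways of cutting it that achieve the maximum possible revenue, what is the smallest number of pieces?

Build r[k] bottom-up: r[k] = max over allowed piece i of (p[i] + r[k−i]).
r[1] = 4
r[2] = max(4+4, 7+0) = 8
r[3] = max(4+8, 7+4, 23+0) = 23
r[4] = max(4+23, 7+8, 23+4, 25+0) = 27
r[5] = max(4+27, 7+23, 23+8, 25+4, 20+0) = 31
r[6] = max(4+31, 7+27, 23+23, 25+8, 20+4, 38+0) = 46
r[7] = max(4+46, 7+31, 23+27, …, 38+4, 47+0) = 50
Maximum revenue is €50.
Now minimize piece count subject to staying optimal: for each k, pieces[k] = 1 + min over i with p[i]+r[k−i]=r[k] of pieces[k−i].
pieces[4] = 2
pieces[5] = 3
pieces[6] = 2
pieces[7] = 3

3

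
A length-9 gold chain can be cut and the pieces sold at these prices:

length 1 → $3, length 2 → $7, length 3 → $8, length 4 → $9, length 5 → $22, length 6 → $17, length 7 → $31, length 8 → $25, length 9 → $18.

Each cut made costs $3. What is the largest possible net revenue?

Consider every possible first cut. r[k] is the best of p[i]+r[k−i] over all sellable i≤k, charging 3 whenever i<k.
r[1] = 3
r[2] = 7
r[3] = 8
r[4] = 11  (first piece 2, then r[2]=7)
r[5] = 22
r[6] = 22  (first piece 1, then r[5]=22)
r[7] = 31
r[8] = 31  (first piece 1, then r[7]=31)
r[9] = 35  (first piece 2, then r[7]=31)
One optimal plan: pieces 7 + 2 (1 cut) → $38 − $3 = $35.

35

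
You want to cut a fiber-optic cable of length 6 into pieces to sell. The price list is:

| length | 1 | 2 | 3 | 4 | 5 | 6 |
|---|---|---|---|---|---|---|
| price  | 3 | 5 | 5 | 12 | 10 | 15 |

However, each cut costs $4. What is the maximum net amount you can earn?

Consider every possible first cut. r[k] is the best of p[i]+r[k−i] over all sellable i≤k, charging 4 whenever i<k.
r[1] = 3
r[2] = max(3+3-4, 5+0) = 5
r[3] = max(3+5-4, 5+3-4, 5+0) = 5
r[4] = max(3+5-4, 5+5-4, 5+3-4, 12+0) = 12
r[5] = max(3+12-4, 5+5-4, 5+5-4, 12+3-4, 10+0) = 11
r[6] = max(3+11-4, 5+12-4, 5+5-4, 12+5-4, 10+3-4, 15+0) = 15
Best is to make no cuts and sell whole for $15.

15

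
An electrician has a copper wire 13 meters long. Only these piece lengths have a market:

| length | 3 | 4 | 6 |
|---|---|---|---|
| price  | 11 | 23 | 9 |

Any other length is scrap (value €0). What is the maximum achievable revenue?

69

Build r[k] bottom-up: r[k] = max over allowed piece i of (p[i] + r[k−i]).
r[1] = 0
r[2] = 0
r[3] = 11
r[4] = 23
r[5] = 23
r[6] = 23
r[7] = 34  (first piece 3, then r[4]=23)
r[8] = 46  (first piece 4, then r[4]=23)
r[9] = 46
r[10] = 46
r[11] = 57  (first piece 3, then r[8]=46)
r[12] = 69  (first piece 4, then r[8]=46)
r[13] = 69
One optimal cutting: pieces 4 + 4 + 4 with 1 meter of scrap → €69.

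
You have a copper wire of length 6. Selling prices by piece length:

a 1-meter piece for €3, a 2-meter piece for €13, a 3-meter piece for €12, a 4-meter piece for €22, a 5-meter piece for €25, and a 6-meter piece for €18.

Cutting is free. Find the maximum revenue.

Consider every possible first cut. R[k] is the best of p[i]+R[k−i] over all sellable i≤k.
R[1] = 3
R[2] = 13
R[3] = 16  (first piece 1, then R[2]=13)
R[4] = 26  (first piece 2, then R[2]=13)
R[5] = 29  (first piece 1, then R[4]=26)
R[6] = 39  (first piece 2, then R[4]=26)
One optimal cutting: 2 + 2 + 2 → €13 + €13 + €13 = €39.

39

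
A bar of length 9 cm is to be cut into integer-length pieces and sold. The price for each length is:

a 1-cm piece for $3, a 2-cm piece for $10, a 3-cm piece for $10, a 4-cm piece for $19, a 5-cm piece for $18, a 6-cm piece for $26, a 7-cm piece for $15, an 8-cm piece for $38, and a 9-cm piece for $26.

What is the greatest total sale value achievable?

43

Build r[k] bottom-up: r[k] = max over allowed piece i of (p[i] + r[k−i]).
r[1] = 3
r[2] = max(3+3, 10+0) = 10
r[3] = max(3+10, 10+3, 10+0) = 13
r[4] = max(3+13, 10+10, 10+3, 19+0) = 20
r[5] = max(3+20, 10+13, 10+10, 19+3, 18+0) = 23
r[6] = max(3+23, 10+20, 10+13, 19+10, 18+3, 26+0) = 30
r[7] = max(3+30, 10+23, 10+20, …, 26+3, 15+0) = 33
r[8] = max(3+33, 10+30, 10+23, …, 15+3, 38+0) = 40
r[9] = max(3+40, 10+33, 10+30, …, 38+3, 26+0) = 43
One optimal cutting: 2 + 2 + 2 + 2 + 1 → $10 + $10 + $10 + $10 + $3 = $43.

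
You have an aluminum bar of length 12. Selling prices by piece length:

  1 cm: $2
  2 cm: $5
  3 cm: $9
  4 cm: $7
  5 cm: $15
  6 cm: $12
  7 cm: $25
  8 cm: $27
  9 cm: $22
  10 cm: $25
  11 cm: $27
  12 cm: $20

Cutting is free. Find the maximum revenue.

Build best[k] bottom-up: best[k] = max over allowed piece i of (p[i] + best[k−i]).
best[1] = 2
best[2] = 5
best[3] = 9
best[4] = 11  (first piece 1, then best[3]=9)
best[5] = 15
best[6] = 18  (first piece 3, then best[3]=9)
best[7] = 25
best[8] = 27  (first piece 1, then best[7]=25)
best[9] = 30  (first piece 2, then best[7]=25)
best[10] = 34  (first piece 3, then best[7]=25)
best[11] = 36  (first piece 1, then best[10]=34)
best[12] = 40  (first piece 5, then best[7]=25)
One optimal cutting: 7 + 5 → $25 + $15 = $40.

40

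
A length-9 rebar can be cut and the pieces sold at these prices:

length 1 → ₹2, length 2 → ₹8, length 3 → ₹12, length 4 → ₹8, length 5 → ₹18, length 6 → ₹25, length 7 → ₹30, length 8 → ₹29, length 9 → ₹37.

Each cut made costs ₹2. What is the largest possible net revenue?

Let v[k] be the best obtainable value from length k. For each k, try every first piece i and keep the best of price[i] + v[k−i] minus the 2 cut fee when i<k.
v[1] = 2
v[2] = max(2+2-2, 8+0) = 8
v[3] = max(2+8-2, 8+2-2, 12+0) = 12
v[4] = max(2+12-2, 8+8-2, 12+2-2, 8+0) = 14
v[5] = max(2+14-2, 8+12-2, 12+8-2, 8+2-2, 18+0) = 18
v[6] = max(2+18-2, 8+14-2, 12+12-2, 8+8-2, 18+2-2, 25+0) = 25
v[7] = max(2+25-2, 8+18-2, 12+14-2, …, 25+2-2, 30+0) = 30
v[8] = max(2+30-2, 8+25-2, 12+18-2, …, 30+2-2, 29+0) = 31
v[9] = max(2+31-2, 8+30-2, 12+25-2, …, 29+2-2, 37+0) = 37
Best is to make no cuts and sell whole for ₹37.

37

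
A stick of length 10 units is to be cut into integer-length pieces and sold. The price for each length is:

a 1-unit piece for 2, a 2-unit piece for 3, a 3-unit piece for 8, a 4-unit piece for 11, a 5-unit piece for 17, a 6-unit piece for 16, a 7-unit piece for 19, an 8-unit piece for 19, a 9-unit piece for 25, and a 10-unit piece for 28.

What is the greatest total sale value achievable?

Let best[k] be the best obtainable value from length k. For each k, try every first piece i and keep the best of price[i] + best[k−i].
best[1] = 2
best[2] = 4  (first piece 1, then best[1]=2)
best[3] = 8
best[4] = 11
best[5] = 17
best[6] = 19  (first piece 1, then best[5]=17)
best[7] = 21  (first piece 1, then best[6]=19)
best[8] = 25  (first piece 3, then best[5]=17)
best[9] = 28  (first piece 4, then best[5]=17)
best[10] = 34  (first piece 5, then best[5]=17)
One optimal cutting: 5 + 5 → 17 + 17 = 34.

34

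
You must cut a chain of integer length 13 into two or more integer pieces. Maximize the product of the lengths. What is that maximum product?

Let prod[k] be the best product for length k (with at least one cut). For each first piece i, the rest contributes max(k−i, prod[k−i]).
prod[2] = 1·max(1,0) = 1·1 = 1
prod[3] = max(1·2, 2·1) = 2
prod[4] = max(1·3, 2·2, 3·1) = 4
prod[5] = max(1·4, 2·3, 3·2, 4·1) = 6
prod[6] = max(1·6, 2·4, 3·3, 4·2, 5·1) = 9
prod[7] = max(1·9, 2·6, 3·4, 4·3, 5·2, 6·1) = 12
prod[8] = max(1·12, 2·9, 3·6, …, 6·2, 7·1) = 18
prod[9] = max(1·18, 2·12, 3·9, …, 7·2, 8·1) = 27
prod[10] = max(1·27, 2·18, 3·12, …, 8·2, 9·1) = 36
prod[11] = max(1·36, 2·27, 3·18, …, 9·2, 10·1) = 54
prod[12] = max(1·54, 2·36, 3·27, …, 10·2, 11·1) = 81
prod[13] = max(1·81, 2·54, 3·36, …, 11·2, 12·1) = 108
One optimal split: 3 + 3 + 3 + 2 + 2; product 3·3·3·2·2 = 108.

108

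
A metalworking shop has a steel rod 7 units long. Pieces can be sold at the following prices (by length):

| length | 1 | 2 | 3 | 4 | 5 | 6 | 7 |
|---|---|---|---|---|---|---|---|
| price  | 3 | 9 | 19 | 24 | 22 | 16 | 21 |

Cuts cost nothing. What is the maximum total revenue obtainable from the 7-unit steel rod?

Let best[k] be the best obtainable value from length k. For each k, try every first piece i and keep the best of price[i] + best[k−i].
best[1] = 3
best[2] = max(3+3, 9+0) = 9
best[3] = max(3+9, 9+3, 19+0) = 19
best[4] = max(3+19, 9+9, 19+3, 24+0) = 24
best[5] = max(3+24, 9+19, 19+9, 24+3, 22+0) = 28
best[6] = max(3+28, 9+24, 19+19, 24+9, 22+3, 16+0) = 38
best[7] = max(3+38, 9+28, 19+24, …, 16+3, 21+0) = 43
One optimal cutting: 4 + 3 → $24 + $19 = $43.

43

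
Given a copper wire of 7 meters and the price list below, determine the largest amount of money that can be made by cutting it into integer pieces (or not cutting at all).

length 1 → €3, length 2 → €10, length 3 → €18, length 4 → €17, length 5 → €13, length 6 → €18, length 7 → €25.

39

Build R[k] bottom-up: R[k] = max over allowed piece i of (p[i] + R[k−i]).
R[1] = 3
R[2] = 10
R[3] = 18
R[4] = 21  (first piece 1, then R[3]=18)
R[5] = 28  (first piece 2, then R[3]=18)
R[6] = 36  (first piece 3, then R[3]=18)
R[7] = 39  (first piece 1, then R[6]=36)
One optimal cutting: 3 + 3 + 1 → €18 + €18 + €3 = €39.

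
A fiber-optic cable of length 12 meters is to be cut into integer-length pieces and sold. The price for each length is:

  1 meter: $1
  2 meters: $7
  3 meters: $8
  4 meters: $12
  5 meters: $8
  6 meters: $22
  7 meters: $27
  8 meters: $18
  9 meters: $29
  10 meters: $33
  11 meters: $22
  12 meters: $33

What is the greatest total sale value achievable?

Consider every possible first cut. best[k] is the best of p[i]+best[k−i] over all sellable i≤k.
best[1] = 1
best[2] = 7
best[3] = 8  (first piece 1, then best[2]=7)
best[4] = 14  (first piece 2, then best[2]=7)
best[5] = 15  (first piece 1, then best[4]=14)
best[6] = 22
best[7] = 27
best[8] = 29  (first piece 2, then best[6]=22)
best[9] = 34  (first piece 2, then best[7]=27)
best[10] = 36  (first piece 2, then best[8]=29)
best[11] = 41  (first piece 2, then best[9]=34)
best[12] = 44  (first piece 6, then best[6]=22)
One optimal cutting: 6 + 6 → $22 + $22 = $44.

44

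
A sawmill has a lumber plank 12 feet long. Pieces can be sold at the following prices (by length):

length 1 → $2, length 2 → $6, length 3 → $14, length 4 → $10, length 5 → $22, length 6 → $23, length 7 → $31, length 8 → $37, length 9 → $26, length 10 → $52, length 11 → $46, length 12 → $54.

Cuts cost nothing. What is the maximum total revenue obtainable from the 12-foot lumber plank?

Consider every possible first cut. v[k] is the best of p[i]+v[k−i] over all sellable i≤k.
v[1] = 2
v[2] = 6
v[3] = 14
v[4] = 16  (first piece 1, then v[3]=14)
v[5] = 22
v[6] = 28  (first piece 3, then v[3]=14)
v[7] = 31
v[8] = 37
v[9] = 42  (first piece 3, then v[6]=28)
v[10] = 52
v[11] = 54  (first piece 1, then v[10]=52)
v[12] = 58  (first piece 2, then v[10]=52)
One optimal cutting: 10 + 2 → $52 + $6 = $58.

58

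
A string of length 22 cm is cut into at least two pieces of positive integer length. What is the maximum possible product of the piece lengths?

2916

Define g[k] = max over 1≤i<k of i · max(k−i, g[k−i]); the inner max lets the remainder stay uncut if that's better.
Small cases: g[2]=1, g[3]=2, g[4]=4, g[5]=6, g[6]=9, g[7]=12, g[8]=18, g[9]=27, g[10]=36, g[11]=54, g[12]=81, g[13]=108, g[14]=162, g[15]=243, g[16]=324, g[17]=486.
g[18] = 3·max(15,243) = 3·243 = 729
g[19] = 2·max(17,486) = 2·486 = 972
g[20] = 2·max(18,729) = 2·729 = 1458
g[21] = 3·max(18,729) = 3·729 = 2187
g[22] = 2·max(20,1458) = 2·1458 = 2916
One optimal split: 3 + 3 + 3 + 3 + 3 + 3 + 2 + 2; product 3·3·3·3·3·3·2·2 = 2916.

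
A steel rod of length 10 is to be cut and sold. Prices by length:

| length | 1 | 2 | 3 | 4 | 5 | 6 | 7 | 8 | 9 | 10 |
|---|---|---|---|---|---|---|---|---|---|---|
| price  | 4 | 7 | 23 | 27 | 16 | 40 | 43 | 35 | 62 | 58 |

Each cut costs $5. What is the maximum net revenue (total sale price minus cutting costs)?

63

Let v[k] be the best obtainable value from length k. For each k, try every first piece i and keep the best of price[i] + v[k−i] minus the 5 cut fee when i<k.
v[1] = 4
v[2] = 7
v[3] = 23
v[4] = 27
v[5] = 26  (first piece 1, then v[4]=27)
v[6] = 41  (first piece 3, then v[3]=23)
v[7] = 45  (first piece 3, then v[4]=27)
v[8] = 49  (first piece 4, then v[4]=27)
v[9] = 62
v[10] = 63  (first piece 3, then v[7]=45)
One optimal plan: pieces 4 + 3 + 3 (2 cuts) → $73 − $10 = $63.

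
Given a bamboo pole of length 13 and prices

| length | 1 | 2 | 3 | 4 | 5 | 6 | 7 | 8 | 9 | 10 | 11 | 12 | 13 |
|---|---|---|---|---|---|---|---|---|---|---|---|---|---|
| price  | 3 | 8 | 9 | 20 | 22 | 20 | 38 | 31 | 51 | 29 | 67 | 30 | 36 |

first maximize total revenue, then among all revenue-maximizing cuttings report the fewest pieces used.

2

Consider every possible first cut. r[k] is the best of p[i]+r[k−i] over all sellable i≤k.
r[1] = 3
r[2] = 8
r[3] = 11  (first piece 1, then r[2]=8)
r[4] = 20
r[5] = 23  (first piece 1, then r[4]=20)
r[6] = 28  (first piece 2, then r[4]=20)
r[7] = 38
r[8] = 41  (first piece 1, then r[7]=38)
r[9] = 51
r[10] = 54  (first piece 1, then r[9]=51)
r[11] = 67
r[12] = 70  (first piece 1, then r[11]=67)
r[13] = 75  (first piece 2, then r[11]=67)
Maximum revenue is $75.
Now minimize piece count subject to staying optimal: for each k, pieces[k] = 1 + min over i with p[i]+r[k−i]=r[k] of pieces[k−i].
pieces[10] = 2
pieces[11] = 1
pieces[12] = 2
pieces[13] = 2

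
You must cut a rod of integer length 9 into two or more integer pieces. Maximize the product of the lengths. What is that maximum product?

Define P[k] = max over 1≤i<k of i · max(k−i, P[k−i]); the inner max lets the remainder stay uncut if that's better.
P[2] = 1*max(1,0) = 1*1 = 1
P[3] = 1*max(2,1) = 1*2 = 2
P[4] = 2*max(2,1) = 2*2 = 4
P[5] = 2*max(3,2) = 2*3 = 6
P[6] = 3*max(3,2) = 3*3 = 9
P[7] = 2*max(5,6) = 2*6 = 12
P[8] = 2*max(6,9) = 2*9 = 18
P[9] = 3*max(6,9) = 3*9 = 27
One optimal split: 3 + 3 + 3; product 3*3*3 = 27.

27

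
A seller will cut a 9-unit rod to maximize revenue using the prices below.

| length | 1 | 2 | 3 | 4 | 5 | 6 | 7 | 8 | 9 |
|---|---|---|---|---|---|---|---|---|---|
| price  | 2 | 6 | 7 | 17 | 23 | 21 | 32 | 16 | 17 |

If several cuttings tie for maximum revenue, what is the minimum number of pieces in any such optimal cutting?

Let r[k] be the best obtainable value from length k. For each k, try every first piece i and keep the best of price[i] + r[k−i].
r[1] = 2
r[2] = max(2+2, 6+0) = 6
r[3] = max(2+6, 6+2, 7+0) = 8
r[4] = max(2+8, 6+6, 7+2, 17+0) = 17
r[5] = max(2+17, 6+8, 7+6, 17+2, 23+0) = 23
r[6] = max(2+23, 6+17, 7+8, 17+6, 23+2, 21+0) = 25
r[7] = max(2+25, 6+23, 7+17, …, 21+2, 32+0) = 32
r[8] = max(2+32, 6+25, 7+23, …, 32+2, 16+0) = 34
r[9] = max(2+34, 6+32, 7+25, …, 16+2, 17+0) = 40
Maximum revenue is $40.
Now minimize piece count subject to staying optimal: for each k, pieces[k] = 1 + min over i with p[i]+r[k−i]=r[k] of pieces[k−i].
pieces[6] = 2
pieces[7] = 1
pieces[8] = 2
pieces[9] = 2

2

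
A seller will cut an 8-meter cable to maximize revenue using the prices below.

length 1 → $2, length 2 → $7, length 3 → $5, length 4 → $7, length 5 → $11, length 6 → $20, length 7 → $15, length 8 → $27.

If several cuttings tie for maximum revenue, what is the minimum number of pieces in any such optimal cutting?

Build r[k] bottom-up: r[k] = max over allowed piece i of (p[i] + r[k−i]).
r[1] = 2
r[2] = 7
r[3] = 9  (first piece 1, then r[2]=7)
r[4] = 14  (first piece 2, then r[2]=7)
r[5] = 16  (first piece 1, then r[4]=14)
r[6] = 21  (first piece 2, then r[4]=14)
r[7] = 23  (first piece 1, then r[6]=21)
r[8] = 28  (first piece 2, then r[6]=21)
Maximum revenue is $28.
Now minimize piece count subject to staying optimal: for each k, pieces[k] = 1 + min over i with p[i]+r[k−i]=r[k] of pieces[k−i].
pieces[5] = 3
pieces[6] = 3
pieces[7] = 4
pieces[8] = 4

4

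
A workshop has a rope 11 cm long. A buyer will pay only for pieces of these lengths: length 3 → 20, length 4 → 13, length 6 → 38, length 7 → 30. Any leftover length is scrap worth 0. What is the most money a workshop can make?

Consider every possible first cut. r[k] is the best of p[i]+r[k−i] over all sellable i≤k.
r[1] = 0
r[2] = 0
r[3] = 20
r[4] = max(20+0, 13+0) = 20
r[5] = max(20+0, 13+0) = 20
r[6] = max(20+20, 13+0, 38+0) = 40
r[7] = max(20+20, 13+20, 38+0, 30+0) = 40
r[8] = max(20+20, 13+20, 38+0, 30+0) = 40
r[9] = max(20+40, 13+20, 38+20, 30+0) = 60
r[10] = max(20+40, 13+40, 38+20, 30+20) = 60
r[11] = max(20+40, 13+40, 38+20, 30+20) = 60
One optimal cutting: pieces 3 + 3 + 3 with 2 cm of scrap → 60.

60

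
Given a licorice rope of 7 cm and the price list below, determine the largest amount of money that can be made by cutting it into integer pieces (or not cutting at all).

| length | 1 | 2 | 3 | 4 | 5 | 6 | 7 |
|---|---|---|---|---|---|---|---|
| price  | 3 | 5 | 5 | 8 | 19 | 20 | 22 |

Consider every possible first cut. R[k] is the best of p[i]+R[k−i] over all sellable i≤k.
R[1] = 3
R[2] = 6  (first piece 1, then R[1]=3)
R[3] = 9  (first piece 1, then R[2]=6)
R[4] = 12  (first piece 1, then R[3]=9)
R[5] = 19
R[6] = 22  (first piece 1, then R[5]=19)
R[7] = 25  (first piece 1, then R[6]=22)
One optimal cutting: 5 + 1 + 1 → ¢19 + ¢3 + ¢3 = ¢25.

25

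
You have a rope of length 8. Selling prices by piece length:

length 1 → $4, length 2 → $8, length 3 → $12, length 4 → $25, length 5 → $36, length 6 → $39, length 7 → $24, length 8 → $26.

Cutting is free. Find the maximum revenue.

50

Let best[k] be the best obtainable value from length k. For each k, try every first piece i and keep the best of price[i] + best[k−i].
best[1] = 4
best[2] = 8  (first piece 1, then best[1]=4)
best[3] = 12  (first piece 1, then best[2]=8)
best[4] = 25
best[5] = 36
best[6] = 40  (first piece 1, then best[5]=36)
best[7] = 44  (first piece 1, then best[6]=40)
best[8] = 50  (first piece 4, then best[4]=25)
One optimal cutting: 4 + 4 → $25 + $25 = $50.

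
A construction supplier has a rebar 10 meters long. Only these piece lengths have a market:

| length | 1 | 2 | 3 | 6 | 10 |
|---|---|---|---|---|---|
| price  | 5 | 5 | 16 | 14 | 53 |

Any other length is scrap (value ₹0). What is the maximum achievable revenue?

Consider every possible first cut. r[k] is the best of p[i]+r[k−i] over all sellable i≤k.
r[1] = 5
r[2] = 10  (first piece 1, then r[1]=5)
r[3] = 16
r[4] = 21  (first piece 1, then r[3]=16)
r[5] = 26  (first piece 1, then r[4]=21)
r[6] = 32  (first piece 3, then r[3]=16)
r[7] = 37  (first piece 1, then r[6]=32)
r[8] = 42  (first piece 1, then r[7]=37)
r[9] = 48  (first piece 3, then r[6]=32)
r[10] = 53  (first piece 1, then r[9]=48)
One optimal cutting: 3 + 3 + 3 + 1 → ₹53.

53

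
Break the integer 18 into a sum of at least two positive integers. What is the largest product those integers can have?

729

Let m[k] be the best product for length k (with at least one cut). For each first piece i, the rest contributes max(k−i, m[k−i]).
m[2] = 1×max(1,0) = 1×1 = 1
m[3] = 1×max(2,1) = 1×2 = 2
m[4] = 2×max(2,1) = 2×2 = 4
m[5] = 2×max(3,2) = 2×3 = 6
m[6] = 3×max(3,2) = 3×3 = 9
m[7] = 2×max(5,6) = 2×6 = 12
m[8] = 2×max(6,9) = 2×9 = 18
m[9] = 3×max(6,9) = 3×9 = 27
m[10] = 2×max(8,18) = 2×18 = 36
m[11] = 2×max(9,27) = 2×27 = 54
m[12] = 3×max(9,27) = 3×27 = 81
m[13] = 2×max(11,54) = 2×54 = 108
m[14] = 2×max(12,81) = 2×81 = 162
m[15] = 3×max(12,81) = 3×81 = 243
m[16] = 2×max(14,162) = 2×162 = 324
m[17] = 2×max(15,243) = 2×243 = 486
m[18] = 3×max(15,243) = 3×243 = 729
One optimal split: 3 + 3 + 3 + 3 + 3 + 3; product 3×3×3×3×3×3 = 729.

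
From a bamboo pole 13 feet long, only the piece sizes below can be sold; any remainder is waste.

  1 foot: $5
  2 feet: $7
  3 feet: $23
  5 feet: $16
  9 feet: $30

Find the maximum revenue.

97

Consider every possible first cut. best[k] is the best of p[i]+best[k−i] over all sellable i≤k.
best[1] = 5
best[2] = 10  (first piece 1, then best[1]=5)
best[3] = 23
best[4] = 28  (first piece 1, then best[3]=23)
best[5] = 33  (first piece 1, then best[4]=28)
best[6] = 46  (first piece 3, then best[3]=23)
best[7] = 51  (first piece 1, then best[6]=46)
best[8] = 56  (first piece 1, then best[7]=51)
best[9] = 69  (first piece 3, then best[6]=46)
best[10] = 74  (first piece 1, then best[9]=69)
best[11] = 79  (first piece 1, then best[10]=74)
best[12] = 92  (first piece 3, then best[9]=69)
best[13] = 97  (first piece 1, then best[12]=92)
One optimal cutting: 3 + 3 + 3 + 3 + 1 → $97.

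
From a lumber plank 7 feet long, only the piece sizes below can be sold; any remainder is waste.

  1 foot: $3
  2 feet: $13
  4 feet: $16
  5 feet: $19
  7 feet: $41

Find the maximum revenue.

Consider every possible first cut. best[k] is the best of p[i]+best[k−i] over all sellable i≤k.
best[1] = 3
best[2] = max(3+3, 13+0) = 13
best[3] = max(3+13, 13+3) = 16
best[4] = max(3+16, 13+13, 16+0) = 26
best[5] = max(3+26, 13+16, 16+3, 19+0) = 29
best[6] = max(3+29, 13+26, 16+13, 19+3) = 39
best[7] = max(3+39, 13+29, 16+16, 19+13, 41+0) = 42
One optimal cutting: 2 + 2 + 2 + 1 → $42.

42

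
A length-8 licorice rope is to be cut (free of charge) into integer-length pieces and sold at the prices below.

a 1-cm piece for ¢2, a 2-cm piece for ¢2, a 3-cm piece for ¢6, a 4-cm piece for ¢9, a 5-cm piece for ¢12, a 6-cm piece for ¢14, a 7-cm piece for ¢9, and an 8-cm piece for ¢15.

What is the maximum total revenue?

18

Let R[k] be the best obtainable value from length k. For each k, try every first piece i and keep the best of price[i] + R[k−i].
R[1] = 2
R[2] = max(2+2, 2+0) = 4
R[3] = max(2+4, 2+2, 6+0) = 6
R[4] = max(2+6, 2+4, 6+2, 9+0) = 9
R[5] = max(2+9, 2+6, 6+4, 9+2, 12+0) = 12
R[6] = max(2+12, 2+9, 6+6, 9+4, 12+2, 14+0) = 14
R[7] = max(2+14, 2+12, 6+9, …, 14+2, 9+0) = 16
R[8] = max(2+16, 2+14, 6+12, …, 9+2, 15+0) = 18
One optimal cutting: 5 + 1 + 1 + 1 → ¢12 + ¢2 + ¢2 + ¢2 = ¢18.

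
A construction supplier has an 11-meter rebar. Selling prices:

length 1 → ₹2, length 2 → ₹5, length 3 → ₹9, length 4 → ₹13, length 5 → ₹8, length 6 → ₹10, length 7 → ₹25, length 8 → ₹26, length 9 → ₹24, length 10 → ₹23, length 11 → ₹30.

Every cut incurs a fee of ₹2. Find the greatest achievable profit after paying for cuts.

Consider every possible first cut. v[k] is the best of p[i]+v[k−i] over all sellable i≤k, charging 2 whenever i<k.
v[1] = 2
v[2] = 5
v[3] = 9
v[4] = 13
v[5] = 13  (first piece 1, then v[4]=13)
v[6] = 16  (first piece 2, then v[4]=13)
v[7] = 25
v[8] = 26
v[9] = 28  (first piece 2, then v[7]=25)
v[10] = 32  (first piece 3, then v[7]=25)
v[11] = 36  (first piece 4, then v[7]=25)
One optimal plan: pieces 7 + 4 (1 cut) → ₹38 − ₹2 = ₹36.

36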